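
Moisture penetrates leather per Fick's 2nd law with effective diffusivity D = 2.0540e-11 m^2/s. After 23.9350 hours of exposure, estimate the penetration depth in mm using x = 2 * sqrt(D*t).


t = 23.9350 hr * 3600 = 86166.0000 s
D * t = 2.0540e-11 * 86166.0000 = 1.7698e-06
x = 2 * sqrt(D*t) = 2 * sqrt(1.7698e-06) = 0.00266071 m = 2.6607 mm


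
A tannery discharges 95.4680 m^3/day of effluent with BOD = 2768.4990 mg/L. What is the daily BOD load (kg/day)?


Formula: BOD_load = volume * conc / 1000
Substituting: BOD_load = 95.4680 * 2768.4990 / 1000
Result: 264.3031 kg/day


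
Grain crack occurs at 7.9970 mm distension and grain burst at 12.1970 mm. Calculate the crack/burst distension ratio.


Formula: Ratio = crack / burst
Substituting: Ratio = 7.9970 / 12.1970
Result: 0.6557


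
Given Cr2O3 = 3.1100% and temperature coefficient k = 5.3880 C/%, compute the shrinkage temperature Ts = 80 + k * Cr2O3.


Formula: Ts = 80 + k * Cr2O3
Substituting: Ts = 80 + 5.3880 * 3.1100
Result: 96.7567 C


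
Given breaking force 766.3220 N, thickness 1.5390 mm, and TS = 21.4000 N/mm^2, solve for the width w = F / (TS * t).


Formula: w = F / (TS * t)
Substituting: w = 766.3220 / (21.4000 * 1.5390)
Result: 23.2680 mm


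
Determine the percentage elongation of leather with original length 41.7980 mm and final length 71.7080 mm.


Formula: Elongation = (Lf - L0) / L0 * 100
Substituting: Elongation = (71.7080 - 41.7980) / 41.7980 * 100
Result: 71.5584 %


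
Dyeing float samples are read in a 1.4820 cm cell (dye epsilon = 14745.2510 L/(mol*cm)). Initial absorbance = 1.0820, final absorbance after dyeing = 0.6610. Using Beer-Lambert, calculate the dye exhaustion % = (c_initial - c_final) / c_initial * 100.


c_initial = A_i / (epsilon * l) = 1.0820 / (14745.2510 * 1.4820) = 4.9514e-05 mol/L
c_final = A_f / (epsilon * l) = 0.6610 / (14745.2510 * 1.4820) = 3.0248e-05 mol/L
Exhaustion = (c_initial - c_final) / c_initial * 100 = (4.9514e-05 - 3.0248e-05) / 4.9514e-05 * 100 = 38.9094 %


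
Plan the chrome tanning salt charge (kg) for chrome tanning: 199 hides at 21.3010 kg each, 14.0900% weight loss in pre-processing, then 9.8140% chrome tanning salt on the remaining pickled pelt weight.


Total_raw = N * avg_wt = 199 * 21.3010 = 4238.8990 kg
Substrate = Total_raw * (1 - loss/100) = 4238.8990 * (1 - 14.0900/100) = 3641.6381 kg
Chrome = Substrate * pct / 100 = 3641.6381 * 9.8140 / 100 = 357.3904 kg


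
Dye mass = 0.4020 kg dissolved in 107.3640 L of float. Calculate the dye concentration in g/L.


Formula: Conc = dye_mass(kg) / volume(L) * 1000
Substituting: Conc = 0.4020 / 107.3640 * 1000
Result: 3.7443 g/L


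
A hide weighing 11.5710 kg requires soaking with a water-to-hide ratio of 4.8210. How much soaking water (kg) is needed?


Formula: Water = hide_weight * ratio
Substituting: Water = 11.5710 * 4.8210
Result: 55.7838 kg


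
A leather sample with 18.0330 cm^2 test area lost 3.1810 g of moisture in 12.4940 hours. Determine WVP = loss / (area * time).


Formula: WVP = loss / (area * time)
Substituting: WVP = 3.1810 / (18.0330 * 12.4940)
Result: 0.0141187 g/(cm^2*hr)


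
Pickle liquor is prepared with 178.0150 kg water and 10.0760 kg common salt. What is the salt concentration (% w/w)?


Formula: Conc = salt / (water + salt) * 100
Substituting: Conc = 10.0760 / (178.0150 + 10.0760) * 100
Result: 5.3570 %


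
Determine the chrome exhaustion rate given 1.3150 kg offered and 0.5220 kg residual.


Formula: Uptake = (offered - residual) / offered * 100
Substituting: Uptake = (1.3150 - 0.5220) / 1.3150 * 100
Result: 60.3042 %


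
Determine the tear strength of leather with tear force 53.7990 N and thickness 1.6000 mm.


Formula: Tear strength = force / thickness
Substituting: Tear strength = 53.7990 / 1.6000
Result: 33.6244 N/mm


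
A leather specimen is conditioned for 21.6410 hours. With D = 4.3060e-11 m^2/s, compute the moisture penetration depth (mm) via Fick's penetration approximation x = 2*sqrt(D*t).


t = 21.6410 hr * 3600 = 77907.6000 s
D * t = 4.3060e-11 * 77907.6000 = 3.3547e-06
x = 2 * sqrt(D*t) = 2 * sqrt(3.3547e-06) = 0.00366317 m = 3.6632 mm


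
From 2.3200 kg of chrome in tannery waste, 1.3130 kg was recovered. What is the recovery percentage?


Formula: Recovery = recovered / input * 100
Substituting: Recovery = 1.3130 / 2.3200 * 100
Result: 56.5948 %


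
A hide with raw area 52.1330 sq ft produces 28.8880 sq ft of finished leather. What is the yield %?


Formula: Yield = finished / raw * 100
Substituting: Yield = 28.8880 / 52.1330 * 100
Result: 55.4121 %


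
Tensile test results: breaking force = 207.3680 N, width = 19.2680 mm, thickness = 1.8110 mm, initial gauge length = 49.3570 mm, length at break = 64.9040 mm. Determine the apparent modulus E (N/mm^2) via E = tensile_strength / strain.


TS = F / (w * t) = 207.3680 / (19.2680 * 1.8110) = 5.9427 N/mm^2
strain = (Lf - L0) / L0 = (64.9040 - 49.3570) / 49.3570 = 0.3150
E = TS / strain = 5.9427 / 0.3150 = 18.8664 N/mm^2


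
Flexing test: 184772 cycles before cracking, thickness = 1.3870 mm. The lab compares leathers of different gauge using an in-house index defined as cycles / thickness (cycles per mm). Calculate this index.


Formula: Index = cycles / thickness
Substituting: Index = 184772 / 1.3870
Result: 133217.0151 cycles/mm


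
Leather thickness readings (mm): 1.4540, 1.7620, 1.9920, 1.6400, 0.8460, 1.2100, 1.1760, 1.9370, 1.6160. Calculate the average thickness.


Formula: Average = sum / n
Substituting: Average = 13.6330 / 9
Result: 1.5148 mm


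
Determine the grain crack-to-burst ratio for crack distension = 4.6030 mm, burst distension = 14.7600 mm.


Formula: Ratio = crack / burst
Substituting: Ratio = 4.6030 / 14.7600
Result: 0.3119


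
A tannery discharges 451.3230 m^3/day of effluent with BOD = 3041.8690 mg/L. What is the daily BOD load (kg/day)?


Formula: BOD_load = volume * conc / 1000
Substituting: BOD_load = 451.3230 * 3041.8690 / 1000
Result: 1372.8654 kg/day


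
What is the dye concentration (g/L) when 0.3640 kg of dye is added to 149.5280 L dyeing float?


Formula: Conc = dye_mass(kg) / volume(L) * 1000
Substituting: Conc = 0.3640 / 149.5280 * 1000
Result: 2.4343 g/L


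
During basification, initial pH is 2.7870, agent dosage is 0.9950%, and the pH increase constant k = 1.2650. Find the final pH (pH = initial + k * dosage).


Formula: pH_final = pH_initial + k * base_pct
Substituting: pH_final = 2.7870 + 1.2650 * 0.9950
Result: 4.0457


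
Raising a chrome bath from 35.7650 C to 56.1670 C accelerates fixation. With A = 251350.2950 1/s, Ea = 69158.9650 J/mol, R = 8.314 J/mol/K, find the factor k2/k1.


T1 = 35.7650 + 273.15 = 308.9150 K; T2 = 56.1670 + 273.15 = 329.3170 K
k1 = A * exp(-Ea/(R*T1)) = 251350.2950 * exp(-69158.9650/(8.314*308.9150)) = 5.0783e-07 1/s
k2 = A * exp(-Ea/(R*T2)) = 251350.2950 * exp(-69158.9650/(8.314*329.3170)) = 2.6930e-06 1/s
k2/k1 = 2.6930e-06 / 5.0783e-07 = 5.3028


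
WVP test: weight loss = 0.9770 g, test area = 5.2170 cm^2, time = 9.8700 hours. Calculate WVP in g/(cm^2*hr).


Formula: WVP = loss / (area * time)
Substituting: WVP = 0.9770 / (5.2170 * 9.8700)
Result: 0.0189739 g/(cm^2*hr)


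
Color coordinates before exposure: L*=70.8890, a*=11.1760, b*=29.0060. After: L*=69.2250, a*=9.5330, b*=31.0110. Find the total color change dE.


dL = -1.6640, da = -1.6430, db = 2.0050
dE = sqrt((-1.6640)^2 + (-1.6430)^2 + 2.0050^2) = 3.0803


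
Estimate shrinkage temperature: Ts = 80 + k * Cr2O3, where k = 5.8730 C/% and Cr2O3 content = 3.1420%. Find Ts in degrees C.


Formula: Ts = 80 + k * Cr2O3
Substituting: Ts = 80 + 5.8730 * 3.1420
Result: 98.4530 C


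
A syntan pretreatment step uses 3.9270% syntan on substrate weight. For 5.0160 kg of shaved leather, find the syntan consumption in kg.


Formula: Syntan = substrate * pct / 100
Substituting: Syntan = 5.0160 * 3.9270 / 100
Result: 0.1970 kg


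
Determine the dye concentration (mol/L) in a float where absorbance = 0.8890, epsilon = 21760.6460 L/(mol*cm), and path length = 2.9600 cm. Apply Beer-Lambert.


Formula: c = A / (epsilon * l)
Substituting: c = 0.8890 / (21760.6460 * 2.9600)
Result: 1.3802e-05 mol/L


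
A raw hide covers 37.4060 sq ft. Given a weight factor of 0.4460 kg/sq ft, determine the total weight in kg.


Formula: Weight = area * weight_per_sqft
Substituting: Weight = 37.4060 * 0.4460
Result: 16.6831 kg


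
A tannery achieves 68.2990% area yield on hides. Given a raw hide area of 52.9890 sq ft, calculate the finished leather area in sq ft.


Formula: finished = raw * yield / 100
Substituting: finished = 52.9890 * 68.2990 / 100
Result: 36.1910 sq ft


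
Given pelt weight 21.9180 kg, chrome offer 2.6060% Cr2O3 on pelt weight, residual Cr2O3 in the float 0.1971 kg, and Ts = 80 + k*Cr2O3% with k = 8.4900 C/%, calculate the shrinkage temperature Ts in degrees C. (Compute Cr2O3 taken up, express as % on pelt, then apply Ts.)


Offered = pelt * offer_pct / 100 = 21.9180 * 2.6060 / 100 = 0.5712 kg
Uptake = offered - residual = 0.5712 - 0.1971 = 0.3741 kg
Cr2O3% on pelt = uptake / pelt * 100 = 0.3741 / 21.9180 * 100 = 1.7067 %
Ts = 80 + k * Cr2O3% = 80 + 8.4900 * 1.7067 = 94.4902 C


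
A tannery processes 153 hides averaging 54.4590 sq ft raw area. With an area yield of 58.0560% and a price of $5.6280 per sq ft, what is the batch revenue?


Raw_total = N * avg_area = 153 * 54.4590 = 8332.2270 sq ft
Finished = Raw_total * yield / 100 = 8332.2270 * 58.0560 / 100 = 4837.3577 sq ft
Value = Finished * price = 4837.3577 * 5.6280 = 27224.6492 $


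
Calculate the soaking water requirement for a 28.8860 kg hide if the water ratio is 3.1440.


Formula: Water = hide_weight * ratio
Substituting: Water = 28.8860 * 3.1440
Result: 90.8176 kg


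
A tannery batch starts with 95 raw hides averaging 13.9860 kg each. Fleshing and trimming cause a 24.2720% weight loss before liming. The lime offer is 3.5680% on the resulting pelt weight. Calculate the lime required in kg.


Total_raw = N * avg_wt = 95 * 13.9860 = 1328.6700 kg
Substrate = Total_raw * (1 - loss/100) = 1328.6700 * (1 - 24.2720/100) = 1006.1752 kg
Lime = Substrate * pct / 100 = 1006.1752 * 3.5680 / 100 = 35.9003 kg


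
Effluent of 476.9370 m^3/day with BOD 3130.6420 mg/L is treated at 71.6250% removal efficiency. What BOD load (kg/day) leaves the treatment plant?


Load_in = volume * conc / 1000 = 476.9370 * 3130.6420 / 1000 = 1493.1190 kg/day
Removed = Load_in * eff / 100 = 1493.1190 * 71.6250 / 100 = 1069.4465 kg/day
Load_out = Load_in - Removed = 1493.1190 - 1069.4465 = 423.6725 kg/day


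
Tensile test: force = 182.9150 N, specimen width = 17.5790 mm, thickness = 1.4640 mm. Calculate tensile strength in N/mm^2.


Formula: TS = force / (width * thickness)
Substituting: TS = 182.9150 / (17.5790 * 1.4640)
Result: 7.1075 N/mm^2


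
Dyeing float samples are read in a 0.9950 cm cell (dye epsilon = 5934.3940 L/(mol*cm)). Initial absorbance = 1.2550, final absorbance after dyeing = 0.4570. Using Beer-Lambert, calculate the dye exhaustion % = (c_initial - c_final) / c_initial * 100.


c_initial = A_i / (epsilon * l) = 1.2550 / (5934.3940 * 0.9950) = 2.1254e-04 mol/L
c_final = A_f / (epsilon * l) = 0.4570 / (5934.3940 * 0.9950) = 7.7396e-05 mol/L
Exhaustion = (c_initial - c_final) / c_initial * 100 = (2.1254e-04 - 7.7396e-05) / 2.1254e-04 * 100 = 63.5857 %


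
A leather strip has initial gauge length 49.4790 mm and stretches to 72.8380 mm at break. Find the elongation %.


Formula: Elongation = (Lf - L0) / L0 * 100
Substituting: Elongation = (72.8380 - 49.4790) / 49.4790 * 100
Result: 47.2099 %


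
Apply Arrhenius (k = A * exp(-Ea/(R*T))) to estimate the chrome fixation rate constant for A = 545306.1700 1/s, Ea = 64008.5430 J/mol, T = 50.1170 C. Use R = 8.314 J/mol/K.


T_K = T_C + 273.15 = 50.1170 + 273.15 = 323.2670 K
exponent = -Ea / (R * T_K) = -64008.5430 / (8.314 * 323.2670) = -23.8159
k = A * exp(exponent) = 545306.1700 * exp(-23.8159) = 2.4748e-05 1/s


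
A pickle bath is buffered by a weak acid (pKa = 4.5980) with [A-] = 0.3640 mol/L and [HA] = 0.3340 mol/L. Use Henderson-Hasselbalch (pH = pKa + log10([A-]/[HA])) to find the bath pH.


ratio = [A-] / [HA] = 0.3640 / 0.3340 = 1.0898
log10(ratio) = 0.0373549
pH = pKa + log10(ratio) = 4.5980 + 0.0373549 = 4.6354


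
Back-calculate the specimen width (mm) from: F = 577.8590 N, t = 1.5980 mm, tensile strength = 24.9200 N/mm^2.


Formula: w = F / (TS * t)
Substituting: w = 577.8590 / (24.9200 * 1.5980)
Result: 14.5110 mm


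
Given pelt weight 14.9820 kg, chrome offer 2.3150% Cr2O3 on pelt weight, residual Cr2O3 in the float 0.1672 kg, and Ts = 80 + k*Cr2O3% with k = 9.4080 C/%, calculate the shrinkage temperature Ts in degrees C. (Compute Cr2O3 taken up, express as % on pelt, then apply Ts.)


Offered = pelt * offer_pct / 100 = 14.9820 * 2.3150 / 100 = 0.3468 kg
Uptake = offered - residual = 0.3468 - 0.1672 = 0.1796 kg
Cr2O3% on pelt = uptake / pelt * 100 = 0.1796 / 14.9820 * 100 = 1.1990 %
Ts = 80 + k * Cr2O3% = 80 + 9.4080 * 1.1990 = 91.2801 C


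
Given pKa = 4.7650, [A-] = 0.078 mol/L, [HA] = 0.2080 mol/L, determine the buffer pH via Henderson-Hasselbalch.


ratio = [A-] / [HA] = 0.078 / 0.2080 = 0.3750
log10(ratio) = -0.4260
pH = pKa + log10(ratio) = 4.7650 - 0.4260 = 4.3390


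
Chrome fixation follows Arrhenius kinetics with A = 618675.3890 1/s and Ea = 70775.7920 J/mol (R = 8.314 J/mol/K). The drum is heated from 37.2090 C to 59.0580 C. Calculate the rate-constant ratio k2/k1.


T1 = 37.2090 + 273.15 = 310.3590 K; T2 = 59.0580 + 273.15 = 332.2080 K
k1 = A * exp(-Ea/(R*T1)) = 618675.3890 * exp(-70775.7920/(8.314*310.3590)) = 7.5716e-07 1/s
k2 = A * exp(-Ea/(R*T2)) = 618675.3890 * exp(-70775.7920/(8.314*332.2080)) = 4.5988e-06 1/s
k2/k1 = 4.5988e-06 / 7.5716e-07 = 6.0738


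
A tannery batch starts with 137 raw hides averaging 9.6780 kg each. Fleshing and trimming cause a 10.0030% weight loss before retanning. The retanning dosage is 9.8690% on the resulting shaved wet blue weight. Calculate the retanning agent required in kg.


Total_raw = N * avg_wt = 137 * 9.6780 = 1325.8860 kg
Substrate = Total_raw * (1 - loss/100) = 1325.8860 * (1 - 10.0030/100) = 1193.2576 kg
Retan = Substrate * pct / 100 = 1193.2576 * 9.8690 / 100 = 117.7626 kg


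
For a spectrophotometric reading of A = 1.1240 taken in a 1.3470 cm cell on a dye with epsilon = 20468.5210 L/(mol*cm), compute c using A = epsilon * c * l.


Formula: c = A / (epsilon * l)
Substituting: c = 1.1240 / (20468.5210 * 1.3470)
Result: 4.0767e-05 mol/L


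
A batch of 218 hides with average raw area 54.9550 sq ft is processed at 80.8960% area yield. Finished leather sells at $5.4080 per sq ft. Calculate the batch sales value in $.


Raw_total = N * avg_area = 218 * 54.9550 = 11980.1900 sq ft
Finished = Raw_total * yield / 100 = 11980.1900 * 80.8960 / 100 = 9691.4945 sq ft
Value = Finished * price = 9691.4945 * 5.4080 = 52411.6023 $


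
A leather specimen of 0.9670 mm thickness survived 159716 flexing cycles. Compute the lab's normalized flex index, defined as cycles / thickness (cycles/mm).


Formula: Index = cycles / thickness
Substituting: Index = 159716 / 0.9670
Result: 165166.4943 cycles/mm


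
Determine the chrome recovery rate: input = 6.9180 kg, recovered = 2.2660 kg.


Formula: Recovery = recovered / input * 100
Substituting: Recovery = 2.2660 / 6.9180 * 100
Result: 32.7551 %


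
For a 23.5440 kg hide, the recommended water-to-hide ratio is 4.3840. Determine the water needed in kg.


Formula: Water = hide_weight * ratio
Substituting: Water = 23.5440 * 4.3840
Result: 103.2169 kg


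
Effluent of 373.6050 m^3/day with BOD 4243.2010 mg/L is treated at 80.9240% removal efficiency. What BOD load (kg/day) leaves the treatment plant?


Load_in = volume * conc / 1000 = 373.6050 * 4243.2010 / 1000 = 1585.2811 kg/day
Removed = Load_in * eff / 100 = 1585.2811 * 80.9240 / 100 = 1282.8729 kg/day
Load_out = Load_in - Removed = 1585.2811 - 1282.8729 = 302.4082 kg/day


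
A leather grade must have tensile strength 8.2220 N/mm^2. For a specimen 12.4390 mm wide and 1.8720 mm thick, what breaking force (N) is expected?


Formula: F = TS * w * t
Substituting: F = 8.2220 * 12.4390 * 1.8720
Result: 191.4559 N


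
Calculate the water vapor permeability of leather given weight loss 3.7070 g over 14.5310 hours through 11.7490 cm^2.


Formula: WVP = loss / (area * time)
Substituting: WVP = 3.7070 / (11.7490 * 14.5310)
Result: 0.0217133 g/(cm^2*hr)


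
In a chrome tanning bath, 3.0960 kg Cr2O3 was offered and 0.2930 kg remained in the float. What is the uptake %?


Formula: Uptake = (offered - residual) / offered * 100
Substituting: Uptake = (3.0960 - 0.2930) / 3.0960 * 100
Result: 90.5362 %


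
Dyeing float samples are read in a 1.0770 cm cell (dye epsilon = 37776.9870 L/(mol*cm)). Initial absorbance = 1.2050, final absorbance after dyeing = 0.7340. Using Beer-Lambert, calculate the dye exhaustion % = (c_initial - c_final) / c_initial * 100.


c_initial = A_i / (epsilon * l) = 1.2050 / (37776.9870 * 1.0770) = 2.9617e-05 mol/L
c_final = A_f / (epsilon * l) = 0.7340 / (37776.9870 * 1.0770) = 1.8041e-05 mol/L
Exhaustion = (c_initial - c_final) / c_initial * 100 = (2.9617e-05 - 1.8041e-05) / 2.9617e-05 * 100 = 39.0871 %


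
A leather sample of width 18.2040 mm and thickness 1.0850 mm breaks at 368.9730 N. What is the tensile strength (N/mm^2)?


Formula: TS = force / (width * thickness)
Substituting: TS = 368.9730 / (18.2040 * 1.0850)
Result: 18.6809 N/mm^2


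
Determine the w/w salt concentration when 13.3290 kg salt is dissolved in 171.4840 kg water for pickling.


Formula: Conc = salt / (water + salt) * 100
Substituting: Conc = 13.3290 / (171.4840 + 13.3290) * 100
Result: 7.2122 %


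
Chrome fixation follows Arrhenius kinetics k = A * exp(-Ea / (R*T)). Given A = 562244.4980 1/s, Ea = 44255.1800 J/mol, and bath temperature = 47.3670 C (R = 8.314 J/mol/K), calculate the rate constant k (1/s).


T_K = T_C + 273.15 = 47.3670 + 273.15 = 320.5170 K
exponent = -Ea / (R * T_K) = -44255.1800 / (8.314 * 320.5170) = -16.6075
k = A * exp(exponent) = 562244.4980 * exp(-16.6075) = 0.0344667 1/s


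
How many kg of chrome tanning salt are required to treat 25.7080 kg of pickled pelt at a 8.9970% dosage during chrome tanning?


Formula: Chrome = substrate * pct / 100
Substituting: Chrome = 25.7080 * 8.9970 / 100
Result: 2.3129 kg


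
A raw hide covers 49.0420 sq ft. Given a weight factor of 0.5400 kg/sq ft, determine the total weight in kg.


Formula: Weight = area * weight_per_sqft
Substituting: Weight = 49.0420 * 0.5400
Result: 26.4827 kg


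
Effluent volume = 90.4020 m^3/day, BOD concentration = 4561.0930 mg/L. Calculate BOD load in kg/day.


Formula: BOD_load = volume * conc / 1000
Substituting: BOD_load = 90.4020 * 4561.0930 / 1000
Result: 412.3319 kg/day


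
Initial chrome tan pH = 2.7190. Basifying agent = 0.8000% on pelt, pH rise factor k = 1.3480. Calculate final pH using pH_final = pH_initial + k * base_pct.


Formula: pH_final = pH_initial + k * base_pct
Substituting: pH_final = 2.7190 + 1.3480 * 0.8000
Result: 3.7974


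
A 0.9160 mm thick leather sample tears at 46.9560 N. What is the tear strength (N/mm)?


Formula: Tear strength = force / thickness
Substituting: Tear strength = 46.9560 / 0.9160
Result: 51.2620 N/mm


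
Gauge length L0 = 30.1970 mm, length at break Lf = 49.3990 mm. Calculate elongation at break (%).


Formula: Elongation = (Lf - L0) / L0 * 100
Substituting: Elongation = (49.3990 - 30.1970) / 30.1970 * 100
Result: 63.5891 %


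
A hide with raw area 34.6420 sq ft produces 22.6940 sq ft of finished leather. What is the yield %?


Formula: Yield = finished / raw * 100
Substituting: Yield = 22.6940 / 34.6420 * 100
Result: 65.5101 %


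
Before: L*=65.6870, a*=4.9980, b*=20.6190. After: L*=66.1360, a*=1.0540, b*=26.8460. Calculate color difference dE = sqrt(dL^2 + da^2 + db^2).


dL = 0.4490, da = -3.9440, db = 6.2270
dE = sqrt(0.4490^2 + (-3.9440)^2 + 6.2270^2) = 7.3846


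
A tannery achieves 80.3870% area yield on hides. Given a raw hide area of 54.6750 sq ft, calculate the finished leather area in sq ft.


Formula: finished = raw * yield / 100
Substituting: finished = 54.6750 * 80.3870 / 100
Result: 43.9516 sq ft


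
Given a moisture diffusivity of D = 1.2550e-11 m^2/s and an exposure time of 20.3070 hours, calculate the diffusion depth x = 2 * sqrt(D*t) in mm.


t = 20.3070 hr * 3600 = 73105.2000 s
D * t = 1.2550e-11 * 73105.2000 = 9.1747e-07
x = 2 * sqrt(D*t) = 2 * sqrt(9.1747e-07) = 0.00191569 m = 1.9157 mm


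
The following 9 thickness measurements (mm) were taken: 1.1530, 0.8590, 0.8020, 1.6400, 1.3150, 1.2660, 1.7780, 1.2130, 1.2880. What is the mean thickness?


Formula: Average = sum / n
Substituting: Average = 11.3140 / 9
Result: 1.2571 mm


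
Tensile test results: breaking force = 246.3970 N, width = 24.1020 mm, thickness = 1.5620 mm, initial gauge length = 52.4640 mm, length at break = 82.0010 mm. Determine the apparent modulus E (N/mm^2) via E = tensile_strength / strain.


TS = F / (w * t) = 246.3970 / (24.1020 * 1.5620) = 6.5449 N/mm^2
strain = (Lf - L0) / L0 = (82.0010 - 52.4640) / 52.4640 = 0.5630
E = TS / strain = 6.5449 / 0.5630 = 11.6251 N/mm^2


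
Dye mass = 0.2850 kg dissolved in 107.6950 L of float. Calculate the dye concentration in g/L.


Formula: Conc = dye_mass(kg) / volume(L) * 1000
Substituting: Conc = 0.2850 / 107.6950 * 1000
Result: 2.6464 g/L


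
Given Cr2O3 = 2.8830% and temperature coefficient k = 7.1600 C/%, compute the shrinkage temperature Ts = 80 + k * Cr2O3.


Formula: Ts = 80 + k * Cr2O3
Substituting: Ts = 80 + 7.1600 * 2.8830
Result: 100.6423 C


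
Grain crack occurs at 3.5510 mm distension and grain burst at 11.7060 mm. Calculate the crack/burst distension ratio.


Formula: Ratio = crack / burst
Substituting: Ratio = 3.5510 / 11.7060
Result: 0.3033


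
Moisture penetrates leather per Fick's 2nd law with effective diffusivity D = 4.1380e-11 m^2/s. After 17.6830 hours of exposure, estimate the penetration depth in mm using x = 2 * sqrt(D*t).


t = 17.6830 hr * 3600 = 63658.8000 s
D * t = 4.1380e-11 * 63658.8000 = 2.6342e-06
x = 2 * sqrt(D*t) = 2 * sqrt(2.6342e-06) = 0.00324604 m = 3.2460 mm


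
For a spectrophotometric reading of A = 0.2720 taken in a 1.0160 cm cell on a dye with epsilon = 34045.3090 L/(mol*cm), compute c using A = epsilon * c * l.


Formula: c = A / (epsilon * l)
Substituting: c = 0.2720 / (34045.3090 * 1.0160)
Result: 7.8635e-06 mol/L


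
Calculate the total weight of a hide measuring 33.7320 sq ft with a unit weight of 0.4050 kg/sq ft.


Formula: Weight = area * weight_per_sqft
Substituting: Weight = 33.7320 * 0.4050
Result: 13.6615 kg


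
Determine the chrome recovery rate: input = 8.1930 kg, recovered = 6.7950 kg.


Formula: Recovery = recovered / input * 100
Substituting: Recovery = 6.7950 / 8.1930 * 100
Result: 82.9367 %


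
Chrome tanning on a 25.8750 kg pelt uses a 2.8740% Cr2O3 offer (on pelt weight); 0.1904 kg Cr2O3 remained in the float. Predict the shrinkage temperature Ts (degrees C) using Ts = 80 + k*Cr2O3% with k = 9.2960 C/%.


Offered = pelt * offer_pct / 100 = 25.8750 * 2.8740 / 100 = 0.7436 kg
Uptake = offered - residual = 0.7436 - 0.1904 = 0.5532 kg
Cr2O3% on pelt = uptake / pelt * 100 = 0.5532 / 25.8750 * 100 = 2.1382 %
Ts = 80 + k * Cr2O3% = 80 + 9.2960 * 2.1382 = 99.8763 C


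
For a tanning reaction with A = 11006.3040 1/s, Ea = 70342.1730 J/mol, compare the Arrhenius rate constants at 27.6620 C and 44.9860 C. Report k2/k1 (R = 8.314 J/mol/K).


T1 = 27.6620 + 273.15 = 300.8120 K; T2 = 44.9860 + 273.15 = 318.1360 K
k1 = A * exp(-Ea/(R*T1)) = 11006.3040 * exp(-70342.1730/(8.314*300.8120)) = 6.7081e-09 1/s
k2 = A * exp(-Ea/(R*T2)) = 11006.3040 * exp(-70342.1730/(8.314*318.1360)) = 3.1029e-08 1/s
k2/k1 = 3.1029e-08 / 6.7081e-09 = 4.6256


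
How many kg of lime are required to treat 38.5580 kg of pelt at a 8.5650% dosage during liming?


Formula: Lime = substrate * pct / 100
Substituting: Lime = 38.5580 * 8.5650 / 100
Result: 3.3025 kg


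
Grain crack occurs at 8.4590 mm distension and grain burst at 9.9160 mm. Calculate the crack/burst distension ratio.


Formula: Ratio = crack / burst
Substituting: Ratio = 8.4590 / 9.9160
Result: 0.8531


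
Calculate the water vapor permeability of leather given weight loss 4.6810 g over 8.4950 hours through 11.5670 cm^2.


Formula: WVP = loss / (area * time)
Substituting: WVP = 4.6810 / (11.5670 * 8.4950)
Result: 0.0476381 g/(cm^2*hr)


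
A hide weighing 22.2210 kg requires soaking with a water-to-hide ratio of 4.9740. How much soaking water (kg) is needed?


Formula: Water = hide_weight * ratio
Substituting: Water = 22.2210 * 4.9740
Result: 110.5273 kg


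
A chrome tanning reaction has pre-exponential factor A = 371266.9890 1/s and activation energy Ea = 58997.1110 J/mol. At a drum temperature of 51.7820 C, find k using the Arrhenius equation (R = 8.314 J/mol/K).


T_K = T_C + 273.15 = 51.7820 + 273.15 = 324.9320 K
exponent = -Ea / (R * T_K) = -58997.1110 / (8.314 * 324.9320) = -21.8388
k = A * exp(exponent) = 371266.9890 * exp(-21.8388) = 1.2168e-04 1/s


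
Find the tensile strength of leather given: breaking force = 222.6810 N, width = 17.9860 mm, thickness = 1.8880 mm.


Formula: TS = force / (width * thickness)
Substituting: TS = 222.6810 / (17.9860 * 1.8880)
Result: 6.5576 N/mm^2


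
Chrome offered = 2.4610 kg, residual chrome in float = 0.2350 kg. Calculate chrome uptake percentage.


Formula: Uptake = (offered - residual) / offered * 100
Substituting: Uptake = (2.4610 - 0.2350) / 2.4610 * 100
Result: 90.4510 %


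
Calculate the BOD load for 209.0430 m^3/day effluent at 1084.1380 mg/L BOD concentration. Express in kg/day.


Formula: BOD_load = volume * conc / 1000
Substituting: BOD_load = 209.0430 * 1084.1380 / 1000
Result: 226.6315 kg/day


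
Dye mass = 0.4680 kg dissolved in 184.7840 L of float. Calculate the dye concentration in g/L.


Formula: Conc = dye_mass(kg) / volume(L) * 1000
Substituting: Conc = 0.4680 / 184.7840 * 1000
Result: 2.5327 g/L


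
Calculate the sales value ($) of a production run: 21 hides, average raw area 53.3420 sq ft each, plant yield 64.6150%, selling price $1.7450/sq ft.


Raw_total = N * avg_area = 21 * 53.3420 = 1120.1820 sq ft
Finished = Raw_total * yield / 100 = 1120.1820 * 64.6150 / 100 = 723.8056 sq ft
Value = Finished * price = 723.8056 * 1.7450 = 1263.0408 $


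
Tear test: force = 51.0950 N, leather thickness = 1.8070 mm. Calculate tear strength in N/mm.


Formula: Tear strength = force / thickness
Substituting: Tear strength = 51.0950 / 1.8070
Result: 28.2761 N/mm


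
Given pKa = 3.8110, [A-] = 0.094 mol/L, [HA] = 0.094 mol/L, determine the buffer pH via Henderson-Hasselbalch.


ratio = [A-] / [HA] = 0.094 / 0.094 = 1.0000
log10(ratio) = 0
pH = pKa + log10(ratio) = 3.8110 + 0 = 3.8110


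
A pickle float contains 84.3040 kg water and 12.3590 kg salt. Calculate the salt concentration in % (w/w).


Formula: Conc = salt / (water + salt) * 100
Substituting: Conc = 12.3590 / (84.3040 + 12.3590) * 100
Result: 12.7857 %


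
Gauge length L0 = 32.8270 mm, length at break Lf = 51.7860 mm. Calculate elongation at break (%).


Formula: Elongation = (Lf - L0) / L0 * 100
Substituting: Elongation = (51.7860 - 32.8270) / 32.8270 * 100
Result: 57.7543 %


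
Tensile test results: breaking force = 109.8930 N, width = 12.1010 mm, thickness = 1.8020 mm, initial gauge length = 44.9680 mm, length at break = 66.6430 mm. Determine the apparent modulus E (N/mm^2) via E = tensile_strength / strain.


TS = F / (w * t) = 109.8930 / (12.1010 * 1.8020) = 5.0396 N/mm^2
strain = (Lf - L0) / L0 = (66.6430 - 44.9680) / 44.9680 = 0.4820
E = TS / strain = 5.0396 / 0.4820 = 10.4553 N/mm^2


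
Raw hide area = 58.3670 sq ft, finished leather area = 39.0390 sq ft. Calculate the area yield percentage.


Formula: Yield = finished / raw * 100
Substituting: Yield = 39.0390 / 58.3670 * 100
Result: 66.8854 %


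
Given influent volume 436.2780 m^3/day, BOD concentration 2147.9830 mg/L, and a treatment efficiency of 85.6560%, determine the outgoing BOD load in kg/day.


Load_in = volume * conc / 1000 = 436.2780 * 2147.9830 / 1000 = 937.1177 kg/day
Removed = Load_in * eff / 100 = 937.1177 * 85.6560 / 100 = 802.6976 kg/day
Load_out = Load_in - Removed = 937.1177 - 802.6976 = 134.4202 kg/day


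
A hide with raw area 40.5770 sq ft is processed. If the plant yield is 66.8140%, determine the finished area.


Formula: finished = raw * yield / 100
Substituting: finished = 40.5770 * 66.8140 / 100
Result: 27.1111 sq ft


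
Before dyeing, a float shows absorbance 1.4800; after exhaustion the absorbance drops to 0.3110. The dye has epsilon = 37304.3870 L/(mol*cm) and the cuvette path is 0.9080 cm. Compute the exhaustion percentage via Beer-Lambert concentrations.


c_initial = A_i / (epsilon * l) = 1.4800 / (37304.3870 * 0.9080) = 4.3693e-05 mol/L
c_final = A_f / (epsilon * l) = 0.3110 / (37304.3870 * 0.9080) = 9.1815e-06 mol/L
Exhaustion = (c_initial - c_final) / c_initial * 100 = (4.3693e-05 - 9.1815e-06) / 4.3693e-05 * 100 = 78.9865 %


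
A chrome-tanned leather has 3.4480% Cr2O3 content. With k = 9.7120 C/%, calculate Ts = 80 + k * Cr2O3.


Formula: Ts = 80 + k * Cr2O3
Substituting: Ts = 80 + 9.7120 * 3.4480
Result: 113.4870 C


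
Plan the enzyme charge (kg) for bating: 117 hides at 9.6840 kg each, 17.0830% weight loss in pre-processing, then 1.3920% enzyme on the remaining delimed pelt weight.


Total_raw = N * avg_wt = 117 * 9.6840 = 1133.0280 kg
Substrate = Total_raw * (1 - loss/100) = 1133.0280 * (1 - 17.0830/100) = 939.4728 kg
Enzyme = Substrate * pct / 100 = 939.4728 * 1.3920 / 100 = 13.0775 kg


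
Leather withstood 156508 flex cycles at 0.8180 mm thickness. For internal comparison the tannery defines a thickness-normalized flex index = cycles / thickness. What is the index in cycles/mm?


Formula: Index = cycles / thickness
Substituting: Index = 156508 / 0.8180
Result: 191330.0733 cycles/mm


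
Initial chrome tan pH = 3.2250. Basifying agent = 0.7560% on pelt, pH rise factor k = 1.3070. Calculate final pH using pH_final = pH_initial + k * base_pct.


Formula: pH_final = pH_initial + k * base_pct
Substituting: pH_final = 3.2250 + 1.3070 * 0.7560
Result: 4.2131


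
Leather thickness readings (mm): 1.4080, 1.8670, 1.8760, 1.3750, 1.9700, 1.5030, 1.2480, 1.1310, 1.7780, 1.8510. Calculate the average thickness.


Formula: Average = sum / n
Substituting: Average = 16.0070 / 10
Result: 1.6007 mm


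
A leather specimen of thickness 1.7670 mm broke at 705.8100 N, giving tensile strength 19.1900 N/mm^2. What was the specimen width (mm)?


Formula: w = F / (TS * t)
Substituting: w = 705.8100 / (19.1900 * 1.7670)
Result: 20.8150 mm


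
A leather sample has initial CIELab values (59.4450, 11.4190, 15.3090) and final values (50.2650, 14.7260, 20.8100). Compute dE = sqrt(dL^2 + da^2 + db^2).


dL = -9.1800, da = 3.3070, db = 5.5010
dE = sqrt((-9.1800)^2 + 3.3070^2 + 5.5010^2) = 11.2013


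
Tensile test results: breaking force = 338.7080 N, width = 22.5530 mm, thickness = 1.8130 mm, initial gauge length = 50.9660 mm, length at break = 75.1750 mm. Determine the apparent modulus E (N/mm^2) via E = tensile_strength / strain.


TS = F / (w * t) = 338.7080 / (22.5530 * 1.8130) = 8.2837 N/mm^2
strain = (Lf - L0) / L0 = (75.1750 - 50.9660) / 50.9660 = 0.4750
E = TS / strain = 8.2837 / 0.4750 = 17.4392 N/mm^2


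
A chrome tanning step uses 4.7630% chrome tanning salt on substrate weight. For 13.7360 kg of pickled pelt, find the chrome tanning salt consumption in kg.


Formula: Chrome = substrate * pct / 100
Substituting: Chrome = 13.7360 * 4.7630 / 100
Result: 0.6542 kg


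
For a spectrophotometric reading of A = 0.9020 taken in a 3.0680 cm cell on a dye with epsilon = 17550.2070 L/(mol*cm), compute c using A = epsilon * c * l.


Formula: c = A / (epsilon * l)
Substituting: c = 0.9020 / (17550.2070 * 3.0680)
Result: 1.6752e-05 mol/L


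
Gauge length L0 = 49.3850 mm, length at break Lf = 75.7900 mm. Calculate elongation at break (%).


Formula: Elongation = (Lf - L0) / L0 * 100
Substituting: Elongation = (75.7900 - 49.3850) / 49.3850 * 100
Result: 53.4677 %


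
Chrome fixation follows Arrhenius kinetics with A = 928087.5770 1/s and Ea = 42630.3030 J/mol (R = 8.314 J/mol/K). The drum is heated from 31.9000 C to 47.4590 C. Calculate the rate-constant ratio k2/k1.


T1 = 31.9000 + 273.15 = 305.0500 K; T2 = 47.4590 + 273.15 = 320.6090 K
k1 = A * exp(-Ea/(R*T1)) = 928087.5770 * exp(-42630.3030/(8.314*305.0500)) = 0.0465167 1/s
k2 = A * exp(-Ea/(R*T2)) = 928087.5770 * exp(-42630.3030/(8.314*320.6090)) = 0.1052 1/s
k2/k1 = 0.1052 / 0.0465167 = 2.2608


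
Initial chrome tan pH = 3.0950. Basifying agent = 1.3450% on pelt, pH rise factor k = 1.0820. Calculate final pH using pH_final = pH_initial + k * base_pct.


Formula: pH_final = pH_initial + k * base_pct
Substituting: pH_final = 3.0950 + 1.0820 * 1.3450
Result: 4.5503


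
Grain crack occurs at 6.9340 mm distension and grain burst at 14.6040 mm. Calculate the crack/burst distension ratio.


Formula: Ratio = crack / burst
Substituting: Ratio = 6.9340 / 14.6040
Result: 0.4748


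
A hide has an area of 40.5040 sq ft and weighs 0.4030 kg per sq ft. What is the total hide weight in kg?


Formula: Weight = area * weight_per_sqft
Substituting: Weight = 40.5040 * 0.4030
Result: 16.3231 kg


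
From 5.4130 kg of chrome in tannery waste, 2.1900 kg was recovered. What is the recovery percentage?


Formula: Recovery = recovered / input * 100
Substituting: Recovery = 2.1900 / 5.4130 * 100
Result: 40.4582 %


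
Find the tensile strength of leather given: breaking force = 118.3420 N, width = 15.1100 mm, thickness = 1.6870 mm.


Formula: TS = force / (width * thickness)
Substituting: TS = 118.3420 / (15.1100 * 1.6870)
Result: 4.6426 N/mm^2


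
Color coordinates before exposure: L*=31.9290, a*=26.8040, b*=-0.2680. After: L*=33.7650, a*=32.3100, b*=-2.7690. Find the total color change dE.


dL = 1.8360, da = 5.5060, db = -2.5010
dE = sqrt(1.8360^2 + 5.5060^2 + (-2.5010)^2) = 6.3200


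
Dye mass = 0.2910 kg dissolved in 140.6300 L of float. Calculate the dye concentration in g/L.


Formula: Conc = dye_mass(kg) / volume(L) * 1000
Substituting: Conc = 0.2910 / 140.6300 * 1000
Result: 2.0693 g/L


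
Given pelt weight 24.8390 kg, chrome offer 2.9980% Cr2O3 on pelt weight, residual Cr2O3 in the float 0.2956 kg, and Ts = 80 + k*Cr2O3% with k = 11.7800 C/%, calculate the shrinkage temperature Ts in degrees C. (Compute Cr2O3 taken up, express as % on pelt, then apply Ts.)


Offered = pelt * offer_pct / 100 = 24.8390 * 2.9980 / 100 = 0.7447 kg
Uptake = offered - residual = 0.7447 - 0.2956 = 0.4491 kg
Cr2O3% on pelt = uptake / pelt * 100 = 0.4491 / 24.8390 * 100 = 1.8079 %
Ts = 80 + k * Cr2O3% = 80 + 11.7800 * 1.8079 = 101.2975 C


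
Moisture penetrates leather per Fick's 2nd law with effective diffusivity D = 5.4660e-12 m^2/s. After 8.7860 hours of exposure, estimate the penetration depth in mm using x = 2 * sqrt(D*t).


t = 8.7860 hr * 3600 = 31629.6000 s
D * t = 5.4660e-12 * 31629.6000 = 1.7289e-07
x = 2 * sqrt(D*t) = 2 * sqrt(1.7289e-07) = 8.3159e-04 m = 0.8316 mm


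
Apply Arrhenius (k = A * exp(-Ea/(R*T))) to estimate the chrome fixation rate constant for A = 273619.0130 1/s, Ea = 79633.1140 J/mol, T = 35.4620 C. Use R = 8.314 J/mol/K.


T_K = T_C + 273.15 = 35.4620 + 273.15 = 308.6120 K
exponent = -Ea / (R * T_K) = -79633.1140 / (8.314 * 308.6120) = -31.0364
k = A * exp(exponent) = 273619.0130 * exp(-31.0364) = 9.0829e-09 1/s


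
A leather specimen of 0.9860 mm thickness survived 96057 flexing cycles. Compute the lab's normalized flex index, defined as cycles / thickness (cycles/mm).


Formula: Index = cycles / thickness
Substituting: Index = 96057 / 0.9860
Result: 97420.8925 cycles/mm


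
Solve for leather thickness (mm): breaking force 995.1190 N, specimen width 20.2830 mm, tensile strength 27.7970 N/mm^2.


Formula: t = F / (TS * w)
Substituting: t = 995.1190 / (27.7970 * 20.2830)
Result: 1.7650 mm


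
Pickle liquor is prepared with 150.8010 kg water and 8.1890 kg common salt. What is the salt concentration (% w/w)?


Formula: Conc = salt / (water + salt) * 100
Substituting: Conc = 8.1890 / (150.8010 + 8.1890) * 100
Result: 5.1506 %


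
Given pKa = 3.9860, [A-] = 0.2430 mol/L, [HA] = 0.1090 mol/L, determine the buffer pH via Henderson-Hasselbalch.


ratio = [A-] / [HA] = 0.2430 / 0.1090 = 2.2294
log10(ratio) = 0.3482
pH = pKa + log10(ratio) = 3.9860 + 0.3482 = 4.3342


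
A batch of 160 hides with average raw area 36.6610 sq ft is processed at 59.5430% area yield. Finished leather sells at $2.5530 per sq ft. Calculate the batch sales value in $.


Raw_total = N * avg_area = 160 * 36.6610 = 5865.7600 sq ft
Finished = Raw_total * yield / 100 = 5865.7600 * 59.5430 / 100 = 3492.6495 sq ft
Value = Finished * price = 3492.6495 * 2.5530 = 8916.7341 $


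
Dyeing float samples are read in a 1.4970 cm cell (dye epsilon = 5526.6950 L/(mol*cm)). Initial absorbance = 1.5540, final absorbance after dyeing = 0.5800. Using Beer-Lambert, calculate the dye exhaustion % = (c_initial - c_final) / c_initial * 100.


c_initial = A_i / (epsilon * l) = 1.5540 / (5526.6950 * 1.4970) = 1.8783e-04 mol/L
c_final = A_f / (epsilon * l) = 0.5800 / (5526.6950 * 1.4970) = 7.0104e-05 mol/L
Exhaustion = (c_initial - c_final) / c_initial * 100 = (1.8783e-04 - 7.0104e-05) / 1.8783e-04 * 100 = 62.6770 %


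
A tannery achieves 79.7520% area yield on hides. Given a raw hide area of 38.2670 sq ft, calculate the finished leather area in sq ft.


Formula: finished = raw * yield / 100
Substituting: finished = 38.2670 * 79.7520 / 100
Result: 30.5187 sq ft


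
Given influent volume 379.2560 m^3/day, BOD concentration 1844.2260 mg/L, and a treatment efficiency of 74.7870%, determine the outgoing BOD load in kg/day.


Load_in = volume * conc / 1000 = 379.2560 * 1844.2260 / 1000 = 699.4338 kg/day
Removed = Load_in * eff / 100 = 699.4338 * 74.7870 / 100 = 523.0855 kg/day
Load_out = Load_in - Removed = 699.4338 - 523.0855 = 176.3482 kg/day


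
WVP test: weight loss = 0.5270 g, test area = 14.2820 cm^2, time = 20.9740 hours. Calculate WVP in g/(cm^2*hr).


Formula: WVP = loss / (area * time)
Substituting: WVP = 0.5270 / (14.2820 * 20.9740)
Result: 0.0017593 g/(cm^2*hr)


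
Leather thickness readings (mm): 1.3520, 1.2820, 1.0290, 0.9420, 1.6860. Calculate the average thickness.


Formula: Average = sum / n
Substituting: Average = 6.2910 / 5
Result: 1.2582 mm


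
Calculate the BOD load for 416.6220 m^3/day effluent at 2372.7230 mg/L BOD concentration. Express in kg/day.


Formula: BOD_load = volume * conc / 1000
Substituting: BOD_load = 416.6220 * 2372.7230 / 1000
Result: 988.5286 kg/day


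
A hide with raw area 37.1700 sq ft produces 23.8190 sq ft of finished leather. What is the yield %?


Formula: Yield = finished / raw * 100
Substituting: Yield = 23.8190 / 37.1700 * 100
Result: 64.0812 %


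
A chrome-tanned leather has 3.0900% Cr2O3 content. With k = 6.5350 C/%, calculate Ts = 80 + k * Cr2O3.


Formula: Ts = 80 + k * Cr2O3
Substituting: Ts = 80 + 6.5350 * 3.0900
Result: 100.1932 C


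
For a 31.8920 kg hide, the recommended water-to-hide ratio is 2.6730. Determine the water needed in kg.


Formula: Water = hide_weight * ratio
Substituting: Water = 31.8920 * 2.6730
Result: 85.2473 kg
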